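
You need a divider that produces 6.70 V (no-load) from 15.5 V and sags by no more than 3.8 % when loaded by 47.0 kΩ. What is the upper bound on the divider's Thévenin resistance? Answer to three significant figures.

Loading drop = R_th/(R_th + R_L) ≤ 0.0380, so R_th ≤ R_L · ε/(1−ε) = 47.0 kΩ × 0.0380/0.9620 = 1.86 kΩ.
(Any R1, R2 with R2/(R1+R2) = 0.432 and R1‖R2 ≤ 1.86 kΩ will meet the spec.)

R_th ≤ 1.86 kΩ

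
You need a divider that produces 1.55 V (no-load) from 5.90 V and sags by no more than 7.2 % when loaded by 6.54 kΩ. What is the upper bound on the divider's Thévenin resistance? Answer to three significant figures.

Loading drop = R_th/(R_th + R_L) ≤ 0.0720, so R_th ≤ R_L · ε/(1−ε) = 6.54 kΩ × 0.0720/0.9280 = 507 Ω.
(Any R1, R2 with R2/(R1+R2) = 0.263 and R1‖R2 ≤ 507 Ω will meet the spec.)

R_th ≤ 507 Ω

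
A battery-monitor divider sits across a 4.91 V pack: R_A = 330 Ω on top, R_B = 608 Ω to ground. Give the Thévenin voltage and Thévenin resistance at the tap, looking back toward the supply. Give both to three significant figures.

V_th is the open-circuit tap voltage: 4.91 × 608/(330 + 608) = 3.18 V.
With the supply zeroed, R_A and R_B appear in parallel from the tap: R_th = R_A‖R_B = (330 × 608)/938.0 = 214 Ω.

V_th = 3.18 V, R_th = 214 Ω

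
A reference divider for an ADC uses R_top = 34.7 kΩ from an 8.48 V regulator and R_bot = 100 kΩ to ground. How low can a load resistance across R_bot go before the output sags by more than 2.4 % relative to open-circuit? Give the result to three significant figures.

Output resistance R_th = R_top‖R_bot = (34.7 × 100)/134.7 = 25.76 kΩ.
The fractional drop is R_th/(R_th + R_L); requiring this ≤ 0.0240 gives R_L ≥ R_th(1/0.0240 − 1) = 25.76 × 40.67 = 1.05 MΩ.

R_L(min) ≈ 1.05 MΩ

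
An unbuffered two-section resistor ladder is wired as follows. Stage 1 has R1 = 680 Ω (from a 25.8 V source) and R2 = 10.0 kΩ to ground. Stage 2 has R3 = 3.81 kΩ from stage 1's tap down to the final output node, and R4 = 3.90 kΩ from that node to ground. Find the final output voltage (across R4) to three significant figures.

V_out ≈ 11.3 V

Stage 2 presents R3+R4 = 7710 Ω as a load on stage 1's tap.
Stage 1's lower leg becomes R2‖(R3+R4) = 4353 Ω, so V_mid = 25.8 × 4353/5033 = 22.31 V.
Stage 2 is itself unloaded: V_out = V_mid × R4/(R3+R4) = 22.31 × 3900/7710 = 11.3 V.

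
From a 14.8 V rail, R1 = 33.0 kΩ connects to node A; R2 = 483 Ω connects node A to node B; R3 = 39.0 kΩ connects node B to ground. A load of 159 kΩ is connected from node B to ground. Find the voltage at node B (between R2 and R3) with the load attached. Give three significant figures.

V ≈ 7.15 V

At node B, R3 is in parallel with the load: R3‖R_L = 31320 Ω.
Below node A the resistance is R2 + (R3‖R_L) = 31800 Ω, so V_A = 14.8 × 31800/64800 = 7.263 V.
Then V_B = V_A × (R3‖R_L)/(R2 + R3‖R_L) = 7.263 × 31320/31800 = 7.15 V.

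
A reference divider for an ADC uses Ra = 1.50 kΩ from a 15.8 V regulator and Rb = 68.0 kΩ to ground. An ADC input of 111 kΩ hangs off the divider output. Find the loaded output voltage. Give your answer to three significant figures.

The load sits in parallel with Rb: Rb‖R_L = (68.0 × 111) / (68.0 + 111) = 42.17 kΩ.
V_out = 15.8 × 42.17 / (1.50 + 42.17) = 15.8 × 42.17/43.67 = 15.3 V.
(Unloaded it would have been 15.5 V.)

V_out ≈ 15.3 V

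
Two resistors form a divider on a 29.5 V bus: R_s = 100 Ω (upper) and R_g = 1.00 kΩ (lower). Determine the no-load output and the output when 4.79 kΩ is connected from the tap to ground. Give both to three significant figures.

Open-circuit: V = 29.5 × 1000/(100 + 1000) = 26.8 V.
With the load, R_g becomes R_g‖R_L = 827.3 Ω, so V = 29.5 × 827.3/927.3 = 26.3 V.

Unloaded: 26.8 V; loaded: 26.3 V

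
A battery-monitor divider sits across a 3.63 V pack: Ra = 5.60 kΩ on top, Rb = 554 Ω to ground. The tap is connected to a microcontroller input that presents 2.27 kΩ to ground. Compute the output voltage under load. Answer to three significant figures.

The load sits in parallel with Rb: Rb‖R_L = (554 × 2270) / (554 + 2270) = 445.3 Ω.
V_out = 3.63 × 445.3 / (5600 + 445.3) = 3.63 × 445.3/6045 = 0.267 V.

V_out ≈ 0.267 V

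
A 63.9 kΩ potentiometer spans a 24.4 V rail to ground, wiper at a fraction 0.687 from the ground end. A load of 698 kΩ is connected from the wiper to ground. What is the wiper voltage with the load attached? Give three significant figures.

The wiper splits the pot into (1−α)R = 20.00 kΩ above and αR = 43.90 kΩ below.
Lower section ‖ load = 41.30 kΩ.
V_wiper = 24.4 × 41.30/(20.00 + 41.30) = 16.4 V.

V ≈ 16.4 V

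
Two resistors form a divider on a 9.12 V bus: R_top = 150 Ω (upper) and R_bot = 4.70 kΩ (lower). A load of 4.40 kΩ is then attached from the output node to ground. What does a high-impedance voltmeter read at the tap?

The load sits in parallel with R_bot: R_bot‖R_L = (4700 × 4400) / (4700 + 4400) = 2273 Ω.
V_out = 9.12 × 2273 / (150 + 2273) = 9.12 × 2273/2423 = 8.56 V.

V_out ≈ 8.56 V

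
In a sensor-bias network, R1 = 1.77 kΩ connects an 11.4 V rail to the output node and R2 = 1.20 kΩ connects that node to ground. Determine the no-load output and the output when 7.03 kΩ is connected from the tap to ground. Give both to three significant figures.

Open-circuit: V = 11.4 × 1.20/(1.77 + 1.20) = 4.61 V.
With the load, R2 becomes R2‖R_L = 1.025 kΩ, so V = 11.4 × 1.025/2.795 = 4.18 V.

Unloaded: 4.61 V; loaded: 4.18 V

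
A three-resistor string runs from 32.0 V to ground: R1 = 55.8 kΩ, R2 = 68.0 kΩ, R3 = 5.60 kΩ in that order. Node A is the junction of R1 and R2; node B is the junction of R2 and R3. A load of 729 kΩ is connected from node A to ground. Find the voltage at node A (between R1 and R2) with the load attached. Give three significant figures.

Below node A the series string R2+R3 = 73.60 kΩ sits in parallel with the 729 kΩ load: 66.85 kΩ.
V_A = 32.0 × 66.85/(55.8 + 66.85) = 17.4 V.

V ≈ 17.4 V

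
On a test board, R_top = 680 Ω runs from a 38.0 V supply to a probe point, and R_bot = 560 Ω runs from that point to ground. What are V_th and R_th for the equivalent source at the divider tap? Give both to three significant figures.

V_th is the open-circuit tap voltage: 38.0 × 560/(680 + 560) = 17.2 V.
With the supply zeroed, R_top and R_bot appear in parallel from the tap: R_th = R_top‖R_bot = (680 × 560)/1240 = 307 Ω.

V_th = 17.2 V, R_th = 307 Ω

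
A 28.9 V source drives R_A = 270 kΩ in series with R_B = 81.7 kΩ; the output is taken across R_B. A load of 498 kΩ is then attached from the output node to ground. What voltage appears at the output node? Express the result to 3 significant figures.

V_out ≈ 5.96 V

The load sits in parallel with R_B: R_B‖R_L = (81.7 × 498) / (81.7 + 498) = 70.19 kΩ.
V_out = 28.9 × 70.19 / (270 + 70.19) = 28.9 × 70.19/340.2 = 5.96 V.
(Unloaded it would have been 6.71 V.)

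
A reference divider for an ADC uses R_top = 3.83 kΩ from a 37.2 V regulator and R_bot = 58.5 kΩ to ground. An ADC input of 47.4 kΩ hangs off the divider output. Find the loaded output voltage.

V_out ≈ 32.5 V

The load sits in parallel with R_bot: R_bot‖R_L = (58.5 × 47.4) / (58.5 + 47.4) = 26.18 kΩ.
V_out = 37.2 × 26.18 / (3.83 + 26.18) = 37.2 × 26.18/30.01 = 32.5 V.
(Unloaded it would have been 34.9 V.)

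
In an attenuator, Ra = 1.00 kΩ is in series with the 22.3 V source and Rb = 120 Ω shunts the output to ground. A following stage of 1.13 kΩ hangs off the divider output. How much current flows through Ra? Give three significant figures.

Rb‖R_L = 108.5 Ω, so the source sees Ra + Rb‖R_L = 1108 Ω.
I = 22.3 V / 1108 Ω = 20.1 mA.

I ≈ 20.1 mA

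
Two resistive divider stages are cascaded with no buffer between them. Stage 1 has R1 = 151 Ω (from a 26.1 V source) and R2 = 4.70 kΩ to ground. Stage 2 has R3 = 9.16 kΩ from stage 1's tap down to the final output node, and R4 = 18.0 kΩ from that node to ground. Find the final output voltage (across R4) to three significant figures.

Stage 2 presents R3+R4 = 27160 Ω as a load on stage 1's tap.
Stage 1's lower leg becomes R2‖(R3+R4) = 4007 Ω, so V_mid = 26.1 × 4007/4158 = 25.15 V.
Stage 2 is itself unloaded: V_out = V_mid × R4/(R3+R4) = 25.15 × 18000/27160 = 16.7 V.

V_out ≈ 16.7 V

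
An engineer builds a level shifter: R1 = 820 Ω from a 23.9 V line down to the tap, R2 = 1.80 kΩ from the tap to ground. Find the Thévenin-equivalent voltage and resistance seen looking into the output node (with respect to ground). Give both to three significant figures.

V_th is the open-circuit tap voltage: 23.9 × 1800/(820 + 1800) = 16.4 V.
With the supply zeroed, R1 and R2 appear in parallel from the tap: R_th = R1‖R2 = (820 × 1800)/2620 = 563 Ω.

V_th = 16.4 V, R_th = 563 Ω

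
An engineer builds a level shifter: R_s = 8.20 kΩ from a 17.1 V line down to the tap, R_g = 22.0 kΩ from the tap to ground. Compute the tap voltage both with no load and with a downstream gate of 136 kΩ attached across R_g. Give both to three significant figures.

Open-circuit: V = 17.1 × 22.0/(8.20 + 22.0) = 12.5 V.
With the load, R_g becomes R_g‖R_L = 18.94 kΩ, so V = 17.1 × 18.94/27.14 = 11.9 V.

Unloaded: 12.5 V; loaded: 11.9 V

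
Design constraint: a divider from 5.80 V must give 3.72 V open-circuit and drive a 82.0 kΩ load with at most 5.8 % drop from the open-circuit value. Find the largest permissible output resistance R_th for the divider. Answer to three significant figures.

Loading drop = R_th/(R_th + R_L) ≤ 0.0580, so R_th ≤ R_L · ε/(1−ε) = 82.0 kΩ × 0.0580/0.9420 = 5.05 kΩ.

R_th ≤ 5.05 kΩ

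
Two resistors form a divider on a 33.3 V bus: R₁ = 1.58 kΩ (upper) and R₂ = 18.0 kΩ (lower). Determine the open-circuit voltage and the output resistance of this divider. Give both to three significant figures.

V_th is the open-circuit tap voltage: 33.3 × 18.0/(1.58 + 18.0) = 30.6 V.
With the supply zeroed, R₁ and R₂ appear in parallel from the tap: R_th = R₁‖R₂ = (1.58 × 18.0)/19.58 = 1.45 kΩ.

V_th = 30.6 V, R_th = 1.45 kΩ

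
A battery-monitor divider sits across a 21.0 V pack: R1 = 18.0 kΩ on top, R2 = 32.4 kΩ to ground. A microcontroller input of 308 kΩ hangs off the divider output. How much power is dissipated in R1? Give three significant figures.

P ≈ 3.55 mW

Total resistance from the source is R1 + (R2‖R_L) = 47.32 kΩ, so I = 21.0/47.32 kΩ = 0.4438 mA.
P = I²·R1 = (0.4438 mA)² × 18.0 kΩ = 3.55 mW.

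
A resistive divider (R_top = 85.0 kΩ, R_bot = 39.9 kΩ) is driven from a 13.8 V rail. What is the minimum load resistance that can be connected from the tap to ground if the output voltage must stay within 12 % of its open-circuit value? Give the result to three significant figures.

R_L(min) ≈ 199 kΩ

Output resistance R_th = R_top‖R_bot = (85.0 × 39.9)/124.9 = 27.15 kΩ.
The fractional drop is R_th/(R_th + R_L); requiring this ≤ 0.120 gives R_L ≥ R_th(1/0.120 − 1) = 27.15 × 7.333 = 199 kΩ.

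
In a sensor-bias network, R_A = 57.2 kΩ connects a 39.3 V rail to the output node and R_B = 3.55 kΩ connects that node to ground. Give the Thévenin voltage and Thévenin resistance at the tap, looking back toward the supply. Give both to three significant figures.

V_th = 2.30 V, R_th = 3.34 kΩ

V_th is the open-circuit tap voltage: 39.3 × 3.55/(57.2 + 3.55) = 2.30 V.
With the supply zeroed, R_A and R_B appear in parallel from the tap: R_th = R_A‖R_B = (57.2 × 3.55)/60.75 = 3.34 kΩ.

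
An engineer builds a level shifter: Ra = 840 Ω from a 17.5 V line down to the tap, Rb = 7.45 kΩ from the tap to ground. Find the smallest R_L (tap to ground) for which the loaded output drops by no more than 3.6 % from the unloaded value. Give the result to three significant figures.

Output resistance R_th = Ra‖Rb = (840 × 7450)/8290 = 754.9 Ω.
The fractional drop is R_th/(R_th + R_L); requiring this ≤ 0.0360 gives R_L ≥ R_th(1/0.0360 − 1) = 754.9 × 26.78 = 20.2 kΩ.

R_L(min) ≈ 20.2 kΩ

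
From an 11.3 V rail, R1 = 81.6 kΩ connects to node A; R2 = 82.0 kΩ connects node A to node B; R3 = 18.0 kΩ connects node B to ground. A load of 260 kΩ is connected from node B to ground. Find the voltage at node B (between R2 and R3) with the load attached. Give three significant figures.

V ≈ 1.05 V

At node B, R3 is in parallel with the load: R3‖R_L = 16.83 kΩ.
Below node A the resistance is R2 + (R3‖R_L) = 98.83 kΩ, so V_A = 11.3 × 98.83/180.4 = 6.190 V.
Then V_B = V_A × (R3‖R_L)/(R2 + R3‖R_L) = 6.190 × 16.83/98.83 = 1.05 V.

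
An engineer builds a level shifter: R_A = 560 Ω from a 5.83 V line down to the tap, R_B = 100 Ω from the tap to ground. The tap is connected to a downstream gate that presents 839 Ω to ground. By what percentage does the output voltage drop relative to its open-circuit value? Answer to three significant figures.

Unloaded V = 5.83 × 100/660.0 = 0.88333 V.
Loaded: R_B‖R_L = 89.35 Ω, giving V = 5.83 × 89.35/649.4 = 0.80221 V.
Drop = (0.88333 − 0.80221) / 0.88333 = 9.18 %.

9.18 %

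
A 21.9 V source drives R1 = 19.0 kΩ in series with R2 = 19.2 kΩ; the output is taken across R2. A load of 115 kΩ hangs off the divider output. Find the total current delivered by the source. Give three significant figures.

I ≈ 0.618 mA

R2‖R_L = 16.45 kΩ, so the source sees R1 + R2‖R_L = 35.45 kΩ.
I = 21.9 V / 35.45 kΩ = 0.618 mA.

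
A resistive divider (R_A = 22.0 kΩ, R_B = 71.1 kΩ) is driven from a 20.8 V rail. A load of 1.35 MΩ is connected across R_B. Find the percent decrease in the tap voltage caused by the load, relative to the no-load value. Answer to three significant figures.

1.23 %

The divider's output (Thévenin) resistance is R_A‖R_B = 16.80 kΩ.
Fractional drop under load = R_th/(R_th + R_L) = 16.80 / (16.80 + 1350) = 0.01229.
So the output falls by 1.23 %.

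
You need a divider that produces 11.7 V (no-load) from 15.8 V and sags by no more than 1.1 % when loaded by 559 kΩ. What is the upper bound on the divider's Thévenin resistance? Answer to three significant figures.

Loading drop = R_th/(R_th + R_L) ≤ 0.0110, so R_th ≤ R_L · ε/(1−ε) = 559 kΩ × 0.0110/0.9890 = 6.22 kΩ.

R_th ≤ 6.22 kΩ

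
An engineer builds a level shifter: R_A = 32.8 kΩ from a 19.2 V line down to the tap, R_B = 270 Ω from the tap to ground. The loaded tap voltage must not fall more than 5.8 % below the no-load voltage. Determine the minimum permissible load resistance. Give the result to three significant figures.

Output resistance R_th = R_A‖R_B = (32800 × 270)/33070 = 267.8 Ω.
The fractional drop is R_th/(R_th + R_L); requiring this ≤ 0.0580 gives R_L ≥ R_th(1/0.0580 − 1) = 267.8 × 16.24 = 4.35 kΩ.

R_L(min) ≈ 4.35 kΩ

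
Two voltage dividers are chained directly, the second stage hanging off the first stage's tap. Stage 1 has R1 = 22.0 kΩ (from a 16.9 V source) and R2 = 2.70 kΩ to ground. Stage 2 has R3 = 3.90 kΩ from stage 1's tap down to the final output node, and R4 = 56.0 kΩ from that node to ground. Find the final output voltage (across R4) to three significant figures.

V_out ≈ 1.66 V

Stage 2 presents R3+R4 = 59.90 kΩ as a load on stage 1's tap.
Stage 1's lower leg becomes R2‖(R3+R4) = 2.584 kΩ, so V_mid = 16.9 × 2.584/24.58 = 1.776 V.
Stage 2 is itself unloaded: V_out = V_mid × R4/(R3+R4) = 1.776 × 56.0/59.90 = 1.66 V.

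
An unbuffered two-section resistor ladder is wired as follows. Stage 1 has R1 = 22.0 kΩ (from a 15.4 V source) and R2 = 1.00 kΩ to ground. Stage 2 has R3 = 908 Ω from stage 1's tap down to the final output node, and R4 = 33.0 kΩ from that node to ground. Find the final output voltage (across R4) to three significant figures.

Stage 2 presents R3+R4 = 33910 Ω as a load on stage 1's tap.
Stage 1's lower leg becomes R2‖(R3+R4) = 971.4 Ω, so V_mid = 15.4 × 971.4/22970 = 0.6512 V.
Stage 2 is itself unloaded: V_out = V_mid × R4/(R3+R4) = 0.6512 × 33000/33910 = 0.634 V.

V_out ≈ 0.634 V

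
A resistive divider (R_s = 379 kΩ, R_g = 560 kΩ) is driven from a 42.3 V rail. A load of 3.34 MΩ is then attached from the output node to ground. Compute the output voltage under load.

The load sits in parallel with R_g: R_g‖R_L = (560 × 3340) / (560 + 3340) = 479.6 kΩ.
V_out = 42.3 × 479.6 / (379 + 479.6) = 42.3 × 479.6/858.6 = 23.6 V.
(Unloaded it would have been 25.2 V.)

V_out ≈ 23.6 V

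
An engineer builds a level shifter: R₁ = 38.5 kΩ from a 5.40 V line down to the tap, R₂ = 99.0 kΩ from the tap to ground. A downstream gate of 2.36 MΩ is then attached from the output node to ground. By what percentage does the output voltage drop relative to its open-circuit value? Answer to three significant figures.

1.16 %

The divider's output (Thévenin) resistance is R₁‖R₂ = 27.72 kΩ.
Fractional drop under load = R_th/(R_th + R_L) = 27.72 / (27.72 + 2360) = 0.01161.
So the output falls by 1.16 %.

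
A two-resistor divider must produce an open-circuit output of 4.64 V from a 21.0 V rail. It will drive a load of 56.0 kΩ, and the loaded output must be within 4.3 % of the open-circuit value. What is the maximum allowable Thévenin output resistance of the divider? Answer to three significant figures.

R_th ≤ 2.52 kΩ

Loading drop = R_th/(R_th + R_L) ≤ 0.0430, so R_th ≤ R_L · ε/(1−ε) = 56.0 kΩ × 0.0430/0.9570 = 2.52 kΩ.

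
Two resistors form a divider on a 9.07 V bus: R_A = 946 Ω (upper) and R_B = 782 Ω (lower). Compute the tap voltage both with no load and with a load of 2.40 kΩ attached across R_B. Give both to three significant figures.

Unloaded: 4.10 V; loaded: 3.48 V

Open-circuit: V = 9.07 × 782/(946 + 782) = 4.10 V.
With the load, R_B becomes R_B‖R_L = 589.8 Ω, so V = 9.07 × 589.8/1536 = 3.48 V.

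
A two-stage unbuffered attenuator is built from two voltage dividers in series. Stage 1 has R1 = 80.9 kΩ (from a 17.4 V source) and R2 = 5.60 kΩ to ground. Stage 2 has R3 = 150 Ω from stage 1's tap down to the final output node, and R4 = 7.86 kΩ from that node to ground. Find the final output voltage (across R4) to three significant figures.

V_out ≈ 0.668 V

Stage 2 presents R3+R4 = 8010 Ω as a load on stage 1's tap.
Stage 1's lower leg becomes R2‖(R3+R4) = 3296 Ω, so V_mid = 17.4 × 3296/84200 = 0.6811 V.
Stage 2 is itself unloaded: V_out = V_mid × R4/(R3+R4) = 0.6811 × 7860/8010 = 0.668 V.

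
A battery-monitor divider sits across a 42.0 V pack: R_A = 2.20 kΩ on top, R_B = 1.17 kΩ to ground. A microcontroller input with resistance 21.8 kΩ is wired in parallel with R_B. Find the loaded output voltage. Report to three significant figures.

The load sits in parallel with R_B: R_B‖R_L = (1.17 × 21.8) / (1.17 + 21.8) = 1.110 kΩ.
V_out = 42.0 × 1.110 / (2.20 + 1.110) = 42.0 × 1.110/3.310 = 14.1 V.
(Unloaded it would have been 14.6 V.)

V_out ≈ 14.1 V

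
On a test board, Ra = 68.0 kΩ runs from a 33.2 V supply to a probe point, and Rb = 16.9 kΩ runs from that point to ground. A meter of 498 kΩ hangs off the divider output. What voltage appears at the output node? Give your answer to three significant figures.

The load sits in parallel with Rb: Rb‖R_L = (16.9 × 498) / (16.9 + 498) = 16.35 kΩ.
V_out = 33.2 × 16.35 / (68.0 + 16.35) = 33.2 × 16.35/84.35 = 6.43 V.

V_out ≈ 6.43 V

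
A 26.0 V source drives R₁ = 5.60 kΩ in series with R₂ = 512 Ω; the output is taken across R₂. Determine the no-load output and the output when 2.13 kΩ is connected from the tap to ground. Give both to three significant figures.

Open-circuit: V = 26.0 × 512/(5600 + 512) = 2.18 V.
With the load, R₂ becomes R₂‖R_L = 412.8 Ω, so V = 26.0 × 412.8/6013 = 1.78 V.

Unloaded: 2.18 V; loaded: 1.78 V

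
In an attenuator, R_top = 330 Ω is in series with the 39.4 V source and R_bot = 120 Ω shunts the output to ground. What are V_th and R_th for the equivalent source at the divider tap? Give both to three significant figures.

V_th is the open-circuit tap voltage: 39.4 × 120/(330 + 120) = 10.5 V.
With the supply zeroed, R_top and R_bot appear in parallel from the tap: R_th = R_top‖R_bot = (330 × 120)/450.0 = 88.0 Ω.

V_th = 10.5 V, R_th = 88.0 Ω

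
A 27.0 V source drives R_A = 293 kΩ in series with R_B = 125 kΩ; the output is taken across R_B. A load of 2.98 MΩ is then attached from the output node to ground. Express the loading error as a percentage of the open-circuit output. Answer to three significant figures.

The divider's output (Thévenin) resistance is R_A‖R_B = 87.62 kΩ.
Fractional drop under load = R_th/(R_th + R_L) = 87.62 / (87.62 + 2980) = 0.02856.
So the output falls by 2.86 %.

2.86 %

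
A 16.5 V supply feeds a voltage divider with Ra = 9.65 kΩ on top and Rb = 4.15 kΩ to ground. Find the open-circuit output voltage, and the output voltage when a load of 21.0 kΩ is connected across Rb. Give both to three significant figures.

Unloaded: 4.96 V; loaded: 4.36 V

Open-circuit: V = 16.5 × 4.15/(9.65 + 4.15) = 4.96 V.
With the load, Rb becomes Rb‖R_L = 3.465 kΩ, so V = 16.5 × 3.465/13.12 = 4.36 V.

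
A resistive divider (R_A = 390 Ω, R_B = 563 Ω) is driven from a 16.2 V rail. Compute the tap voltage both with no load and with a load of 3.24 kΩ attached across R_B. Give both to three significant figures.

Open-circuit: V = 16.2 × 563/(390 + 563) = 9.57 V.
With the load, R_B becomes R_B‖R_L = 479.7 Ω, so V = 16.2 × 479.7/869.7 = 8.94 V.

Unloaded: 9.57 V; loaded: 8.94 V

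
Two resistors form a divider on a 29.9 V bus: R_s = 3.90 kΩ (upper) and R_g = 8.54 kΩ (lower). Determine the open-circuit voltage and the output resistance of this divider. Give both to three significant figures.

V_th = 20.5 V, R_th = 2.68 kΩ

V_th is the open-circuit tap voltage: 29.9 × 8.54/(3.90 + 8.54) = 20.5 V.
With the supply zeroed, R_s and R_g appear in parallel from the tap: R_th = R_s‖R_g = (3.90 × 8.54)/12.44 = 2.68 kΩ.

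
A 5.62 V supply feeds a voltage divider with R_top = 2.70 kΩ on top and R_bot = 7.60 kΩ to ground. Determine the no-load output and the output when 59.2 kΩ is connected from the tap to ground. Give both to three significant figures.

Open-circuit: V = 5.62 × 7.60/(2.70 + 7.60) = 4.15 V.
With the load, R_bot becomes R_bot‖R_L = 6.735 kΩ, so V = 5.62 × 6.735/9.435 = 4.01 V.

Unloaded: 4.15 V; loaded: 4.01 V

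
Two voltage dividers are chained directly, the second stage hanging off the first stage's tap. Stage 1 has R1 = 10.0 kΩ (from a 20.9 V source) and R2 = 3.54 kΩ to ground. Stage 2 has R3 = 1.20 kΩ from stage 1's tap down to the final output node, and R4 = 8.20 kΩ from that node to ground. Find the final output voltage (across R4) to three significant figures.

V_out ≈ 3.73 V

Stage 2 presents R3+R4 = 9.400 kΩ as a load on stage 1's tap.
Stage 1's lower leg becomes R2‖(R3+R4) = 2.572 kΩ, so V_mid = 20.9 × 2.572/12.57 = 4.275 V.
Stage 2 is itself unloaded: V_out = V_mid × R4/(R3+R4) = 4.275 × 8.20/9.400 = 3.73 V.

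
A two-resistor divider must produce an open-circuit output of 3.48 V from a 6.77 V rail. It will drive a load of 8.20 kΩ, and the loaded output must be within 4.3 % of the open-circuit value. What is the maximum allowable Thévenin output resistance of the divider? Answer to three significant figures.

Loading drop = R_th/(R_th + R_L) ≤ 0.0430, so R_th ≤ R_L · ε/(1−ε) = 8.20 kΩ × 0.0430/0.9570 = 368 Ω.

R_th ≤ 368 Ω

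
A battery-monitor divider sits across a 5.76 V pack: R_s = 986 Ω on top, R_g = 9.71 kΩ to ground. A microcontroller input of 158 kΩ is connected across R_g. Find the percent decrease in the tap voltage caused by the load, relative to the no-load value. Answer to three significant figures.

The divider's output (Thévenin) resistance is R_s‖R_g = 895.1 Ω.
Fractional drop under load = R_th/(R_th + R_L) = 895.1 / (895.1 + 158000) = 0.005633.
So the output falls by 0.563 %.

0.563 %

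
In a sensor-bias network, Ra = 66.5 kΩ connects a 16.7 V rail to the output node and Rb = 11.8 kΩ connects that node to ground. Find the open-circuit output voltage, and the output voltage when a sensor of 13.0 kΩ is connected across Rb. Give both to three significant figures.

Unloaded: 2.52 V; loaded: 1.42 V

Open-circuit: V = 16.7 × 11.8/(66.5 + 11.8) = 2.52 V.
With the load, Rb becomes Rb‖R_L = 6.185 kΩ, so V = 16.7 × 6.185/72.69 = 1.42 V.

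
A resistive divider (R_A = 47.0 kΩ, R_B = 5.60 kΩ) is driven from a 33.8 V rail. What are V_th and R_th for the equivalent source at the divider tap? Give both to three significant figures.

V_th is the open-circuit tap voltage: 33.8 × 5.60/(47.0 + 5.60) = 3.60 V.
With the supply zeroed, R_A and R_B appear in parallel from the tap: R_th = R_A‖R_B = (47.0 × 5.60)/52.60 = 5.00 kΩ.

V_th = 3.60 V, R_th = 5.00 kΩ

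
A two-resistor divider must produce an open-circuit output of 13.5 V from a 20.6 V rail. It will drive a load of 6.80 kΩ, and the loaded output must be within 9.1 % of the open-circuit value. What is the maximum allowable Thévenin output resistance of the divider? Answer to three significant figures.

Loading drop = R_th/(R_th + R_L) ≤ 0.0910, so R_th ≤ R_L · ε/(1−ε) = 6.80 kΩ × 0.0910/0.9090 = 681 Ω.

R_th ≤ 681 Ω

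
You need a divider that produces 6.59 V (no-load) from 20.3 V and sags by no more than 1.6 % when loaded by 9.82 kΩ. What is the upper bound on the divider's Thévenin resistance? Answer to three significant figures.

R_th ≤ 160 Ω

Loading drop = R_th/(R_th + R_L) ≤ 0.0160, so R_th ≤ R_L · ε/(1−ε) = 9.82 kΩ × 0.0160/0.9840 = 160 Ω.
(Any R1, R2 with R2/(R1+R2) = 0.325 and R1‖R2 ≤ 160 Ω will meet the spec.)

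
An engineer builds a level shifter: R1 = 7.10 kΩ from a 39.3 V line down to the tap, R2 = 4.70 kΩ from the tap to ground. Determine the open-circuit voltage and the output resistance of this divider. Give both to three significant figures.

V_th is the open-circuit tap voltage: 39.3 × 4.70/(7.10 + 4.70) = 15.7 V.
With the supply zeroed, R1 and R2 appear in parallel from the tap: R_th = R1‖R2 = (7.10 × 4.70)/11.80 = 2.83 kΩ.

V_th = 15.7 V, R_th = 2.83 kΩ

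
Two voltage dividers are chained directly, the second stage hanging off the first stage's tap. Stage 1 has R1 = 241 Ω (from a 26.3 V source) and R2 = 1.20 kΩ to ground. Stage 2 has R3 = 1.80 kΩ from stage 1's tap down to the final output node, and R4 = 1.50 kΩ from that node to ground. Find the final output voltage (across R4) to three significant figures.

Stage 2 presents R3+R4 = 3300 Ω as a load on stage 1's tap.
Stage 1's lower leg becomes R2‖(R3+R4) = 880.0 Ω, so V_mid = 26.3 × 880.0/1121 = 20.65 V.
Stage 2 is itself unloaded: V_out = V_mid × R4/(R3+R4) = 20.65 × 1500/3300 = 9.38 V.

V_out ≈ 9.38 V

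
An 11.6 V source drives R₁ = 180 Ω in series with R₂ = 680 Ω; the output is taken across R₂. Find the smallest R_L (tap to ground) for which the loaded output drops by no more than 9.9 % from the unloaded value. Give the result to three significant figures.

R_L(min) ≈ 1.30 kΩ

Output resistance R_th = R₁‖R₂ = (180 × 680)/860.0 = 142.3 Ω.
The fractional drop is R_th/(R_th + R_L); requiring this ≤ 0.0990 gives R_L ≥ R_th(1/0.0990 − 1) = 142.3 × 9.101 = 1.30 kΩ.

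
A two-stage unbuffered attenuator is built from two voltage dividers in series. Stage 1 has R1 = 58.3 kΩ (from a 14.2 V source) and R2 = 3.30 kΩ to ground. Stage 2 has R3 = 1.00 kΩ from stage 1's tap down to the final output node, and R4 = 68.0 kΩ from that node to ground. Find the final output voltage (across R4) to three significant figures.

Stage 2 presents R3+R4 = 69.00 kΩ as a load on stage 1's tap.
Stage 1's lower leg becomes R2‖(R3+R4) = 3.149 kΩ, so V_mid = 14.2 × 3.149/61.45 = 0.7278 V.
Stage 2 is itself unloaded: V_out = V_mid × R4/(R3+R4) = 0.7278 × 68.0/69.00 = 0.717 V.

V_out ≈ 0.717 V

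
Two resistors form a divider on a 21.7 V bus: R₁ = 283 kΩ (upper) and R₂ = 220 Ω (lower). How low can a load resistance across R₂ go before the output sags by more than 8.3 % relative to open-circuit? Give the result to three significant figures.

R_L(min) ≈ 2.43 kΩ

Output resistance R_th = R₁‖R₂ = (283000 × 220)/283200 = 219.8 Ω.
The fractional drop is R_th/(R_th + R_L); requiring this ≤ 0.0830 gives R_L ≥ R_th(1/0.0830 − 1) = 219.8 × 11.05 = 2.43 kΩ.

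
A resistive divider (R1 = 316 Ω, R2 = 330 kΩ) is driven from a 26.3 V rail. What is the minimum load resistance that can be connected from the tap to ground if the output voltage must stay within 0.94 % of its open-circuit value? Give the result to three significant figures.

R_L(min) ≈ 33.3 kΩ

Output resistance R_th = R1‖R2 = (316 × 330000)/330300 = 315.7 Ω.
The fractional drop is R_th/(R_th + R_L); requiring this ≤ 0.00940 gives R_L ≥ R_th(1/0.00940 − 1) = 315.7 × 105.4 = 33.3 kΩ.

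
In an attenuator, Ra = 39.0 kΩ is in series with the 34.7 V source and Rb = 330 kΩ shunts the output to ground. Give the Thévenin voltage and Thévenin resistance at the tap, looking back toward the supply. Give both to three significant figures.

V_th is the open-circuit tap voltage: 34.7 × 330/(39.0 + 330) = 31.0 V.
With the supply zeroed, Ra and Rb appear in parallel from the tap: R_th = Ra‖Rb = (39.0 × 330)/369.0 = 34.9 kΩ.

V_th = 31.0 V, R_th = 34.9 kΩ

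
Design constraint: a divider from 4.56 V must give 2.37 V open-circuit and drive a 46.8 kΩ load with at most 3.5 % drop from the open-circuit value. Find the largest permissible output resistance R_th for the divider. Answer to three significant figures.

R_th ≤ 1.70 kΩ

Loading drop = R_th/(R_th + R_L) ≤ 0.0350, so R_th ≤ R_L · ε/(1−ε) = 46.8 kΩ × 0.0350/0.9650 = 1.70 kΩ.
(Any R1, R2 with R2/(R1+R2) = 0.520 and R1‖R2 ≤ 1.70 kΩ will meet the spec.)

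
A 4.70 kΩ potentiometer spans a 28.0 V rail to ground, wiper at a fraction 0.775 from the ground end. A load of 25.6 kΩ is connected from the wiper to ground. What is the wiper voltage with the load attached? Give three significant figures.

The wiper splits the pot into (1−α)R = 1.058 kΩ above and αR = 3.643 kΩ below.
Lower section ‖ load = 3.189 kΩ.
V_wiper = 28.0 × 3.189/(1.058 + 3.189) = 21.0 V.

V ≈ 21.0 V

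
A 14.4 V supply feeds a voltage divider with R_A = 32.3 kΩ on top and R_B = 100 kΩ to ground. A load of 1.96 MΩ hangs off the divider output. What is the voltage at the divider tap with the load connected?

The load sits in parallel with R_B: R_B‖R_L = (100 × 1960) / (100 + 1960) = 95.15 kΩ.
V_out = 14.4 × 95.15 / (32.3 + 95.15) = 14.4 × 95.15/127.4 = 10.8 V.

V_out ≈ 10.8 V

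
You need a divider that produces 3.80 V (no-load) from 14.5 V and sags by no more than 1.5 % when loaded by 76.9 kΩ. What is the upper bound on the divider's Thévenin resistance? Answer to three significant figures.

Loading drop = R_th/(R_th + R_L) ≤ 0.0150, so R_th ≤ R_L · ε/(1−ε) = 76.9 kΩ × 0.0150/0.9850 = 1.17 kΩ.

R_th ≤ 1.17 kΩ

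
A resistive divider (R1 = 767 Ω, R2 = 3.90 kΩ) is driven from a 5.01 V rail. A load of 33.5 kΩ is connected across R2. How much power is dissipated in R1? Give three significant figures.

Total resistance from the source is R1 + (R2‖R_L) = 4260 Ω, so I = 5.01/4260 Ω = 1.176 mA.
P = I²·R1 = (1.176 mA)² × 767 Ω = 1.06 mW.

P ≈ 1.06 mW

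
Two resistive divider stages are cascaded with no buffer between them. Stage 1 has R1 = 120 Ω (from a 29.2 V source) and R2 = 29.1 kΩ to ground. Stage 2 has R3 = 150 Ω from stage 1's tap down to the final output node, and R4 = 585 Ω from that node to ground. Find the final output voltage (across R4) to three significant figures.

Stage 2 presents R3+R4 = 735.0 Ω as a load on stage 1's tap.
Stage 1's lower leg becomes R2‖(R3+R4) = 716.9 Ω, so V_mid = 29.2 × 716.9/836.9 = 25.01 V.
Stage 2 is itself unloaded: V_out = V_mid × R4/(R3+R4) = 25.01 × 585/735.0 = 19.9 V.

V_out ≈ 19.9 V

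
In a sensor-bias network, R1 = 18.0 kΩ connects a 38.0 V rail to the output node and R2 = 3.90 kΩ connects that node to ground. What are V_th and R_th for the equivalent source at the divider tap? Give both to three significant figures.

V_th = 6.77 V, R_th = 3.21 kΩ

V_th is the open-circuit tap voltage: 38.0 × 3.90/(18.0 + 3.90) = 6.77 V.
With the supply zeroed, R1 and R2 appear in parallel from the tap: R_th = R1‖R2 = (18.0 × 3.90)/21.90 = 3.21 kΩ.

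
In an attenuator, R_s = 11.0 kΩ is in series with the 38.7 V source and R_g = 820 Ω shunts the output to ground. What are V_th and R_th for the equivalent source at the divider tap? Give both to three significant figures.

V_th is the open-circuit tap voltage: 38.7 × 820/(11000 + 820) = 2.68 V.
With the supply zeroed, R_s and R_g appear in parallel from the tap: R_th = R_s‖R_g = (11000 × 820)/11820 = 763 Ω.

V_th = 2.68 V, R_th = 763 Ω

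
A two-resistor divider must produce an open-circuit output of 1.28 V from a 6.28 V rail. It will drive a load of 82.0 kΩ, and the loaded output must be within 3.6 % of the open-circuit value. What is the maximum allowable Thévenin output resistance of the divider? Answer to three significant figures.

Loading drop = R_th/(R_th + R_L) ≤ 0.0360, so R_th ≤ R_L · ε/(1−ε) = 82.0 kΩ × 0.0360/0.9640 = 3.06 kΩ.

R_th ≤ 3.06 kΩ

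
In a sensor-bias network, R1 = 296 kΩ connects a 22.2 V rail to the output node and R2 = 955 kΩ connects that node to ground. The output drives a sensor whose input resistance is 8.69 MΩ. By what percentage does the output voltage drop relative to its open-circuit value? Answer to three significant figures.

2.53 %

The divider's output (Thévenin) resistance is R1‖R2 = 226.0 kΩ.
Fractional drop under load = R_th/(R_th + R_L) = 226.0 / (226.0 + 8690) = 0.02534.
So the output falls by 2.53 %.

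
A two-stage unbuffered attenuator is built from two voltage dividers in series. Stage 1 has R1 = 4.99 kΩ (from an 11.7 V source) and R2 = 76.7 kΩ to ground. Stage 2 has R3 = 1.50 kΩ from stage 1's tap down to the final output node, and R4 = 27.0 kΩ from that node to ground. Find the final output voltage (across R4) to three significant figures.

V_out ≈ 8.94 V

Stage 2 presents R3+R4 = 28.50 kΩ as a load on stage 1's tap.
Stage 1's lower leg becomes R2‖(R3+R4) = 20.78 kΩ, so V_mid = 11.7 × 20.78/25.77 = 9.434 V.
Stage 2 is itself unloaded: V_out = V_mid × R4/(R3+R4) = 9.434 × 27.0/28.50 = 8.94 V.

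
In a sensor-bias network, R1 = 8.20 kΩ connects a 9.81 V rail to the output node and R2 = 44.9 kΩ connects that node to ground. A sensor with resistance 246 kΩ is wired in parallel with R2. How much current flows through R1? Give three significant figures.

R2‖R_L = 37.97 kΩ, so the source sees R1 + R2‖R_L = 46.17 kΩ.
I = 9.81 V / 46.17 kΩ = 0.212 mA.

I ≈ 0.212 mA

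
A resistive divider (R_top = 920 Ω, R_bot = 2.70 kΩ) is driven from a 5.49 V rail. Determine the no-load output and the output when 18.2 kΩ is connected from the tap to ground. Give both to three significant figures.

Unloaded: 4.09 V; loaded: 3.95 V

Open-circuit: V = 5.49 × 2700/(920 + 2700) = 4.09 V.
With the load, R_bot becomes R_bot‖R_L = 2351 Ω, so V = 5.49 × 2351/3271 = 3.95 V.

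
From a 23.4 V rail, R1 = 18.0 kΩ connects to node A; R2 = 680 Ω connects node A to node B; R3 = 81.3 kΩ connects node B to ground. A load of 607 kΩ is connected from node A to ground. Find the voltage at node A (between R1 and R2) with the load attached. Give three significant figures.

V ≈ 18.7 V

Below node A the series string R2+R3 = 81980 Ω sits in parallel with the 607000 Ω load: 72230 Ω.
V_A = 23.4 × 72230/(18000 + 72230) = 18.7 V.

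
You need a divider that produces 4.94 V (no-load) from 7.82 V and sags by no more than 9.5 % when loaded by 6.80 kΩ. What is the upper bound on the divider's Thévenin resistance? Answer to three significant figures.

Loading drop = R_th/(R_th + R_L) ≤ 0.0950, so R_th ≤ R_L · ε/(1−ε) = 6.80 kΩ × 0.0950/0.9050 = 714 Ω.

R_th ≤ 714 Ω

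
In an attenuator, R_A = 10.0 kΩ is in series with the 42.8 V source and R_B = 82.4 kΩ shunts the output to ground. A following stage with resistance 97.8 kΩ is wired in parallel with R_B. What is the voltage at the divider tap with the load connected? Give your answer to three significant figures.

The load sits in parallel with R_B: R_B‖R_L = (82.4 × 97.8) / (82.4 + 97.8) = 44.72 kΩ.
V_out = 42.8 × 44.72 / (10.0 + 44.72) = 42.8 × 44.72/54.72 = 35.0 V.

V_out ≈ 35.0 V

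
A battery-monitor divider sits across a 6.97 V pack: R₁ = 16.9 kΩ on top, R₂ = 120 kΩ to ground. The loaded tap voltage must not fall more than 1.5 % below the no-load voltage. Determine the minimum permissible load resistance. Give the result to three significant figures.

R_L(min) ≈ 973 kΩ

Output resistance R_th = R₁‖R₂ = (16.9 × 120)/136.9 = 14.81 kΩ.
The fractional drop is R_th/(R_th + R_L); requiring this ≤ 0.0150 gives R_L ≥ R_th(1/0.0150 − 1) = 14.81 × 65.67 = 973 kΩ.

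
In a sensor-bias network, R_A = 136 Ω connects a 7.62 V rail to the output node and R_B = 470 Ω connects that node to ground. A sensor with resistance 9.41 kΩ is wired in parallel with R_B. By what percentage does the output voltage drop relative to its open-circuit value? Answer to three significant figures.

The divider's output (Thévenin) resistance is R_A‖R_B = 105.5 Ω.
Fractional drop under load = R_th/(R_th + R_L) = 105.5 / (105.5 + 9410) = 0.01108.
So the output falls by 1.11 %.

1.11 %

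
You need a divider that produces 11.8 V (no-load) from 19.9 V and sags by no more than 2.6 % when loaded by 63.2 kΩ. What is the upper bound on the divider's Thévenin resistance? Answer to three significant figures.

Loading drop = R_th/(R_th + R_L) ≤ 0.0260, so R_th ≤ R_L · ε/(1−ε) = 63.2 kΩ × 0.0260/0.9740 = 1.69 kΩ.

R_th ≤ 1.69 kΩ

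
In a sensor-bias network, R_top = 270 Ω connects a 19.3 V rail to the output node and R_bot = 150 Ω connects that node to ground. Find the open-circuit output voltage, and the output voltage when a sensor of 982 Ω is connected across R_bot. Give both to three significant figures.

Open-circuit: V = 19.3 × 150/(270 + 150) = 6.89 V.
With the load, R_bot becomes R_bot‖R_L = 130.1 Ω, so V = 19.3 × 130.1/400.1 = 6.28 V.

Unloaded: 6.89 V; loaded: 6.28 V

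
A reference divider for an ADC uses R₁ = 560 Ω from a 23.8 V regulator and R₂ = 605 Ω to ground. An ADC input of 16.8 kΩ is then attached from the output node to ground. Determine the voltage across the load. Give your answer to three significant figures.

V_out ≈ 12.1 V

The load sits in parallel with R₂: R₂‖R_L = (605 × 16800) / (605 + 16800) = 584.0 Ω.
V_out = 23.8 × 584.0 / (560 + 584.0) = 23.8 × 584.0/1144 = 12.1 V.
(Unloaded it would have been 12.4 V.)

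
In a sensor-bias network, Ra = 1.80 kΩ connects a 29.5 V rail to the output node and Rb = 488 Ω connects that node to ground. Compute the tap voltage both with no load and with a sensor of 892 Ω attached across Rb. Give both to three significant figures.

Open-circuit: V = 29.5 × 488/(1800 + 488) = 6.29 V.
With the load, Rb becomes Rb‖R_L = 315.4 Ω, so V = 29.5 × 315.4/2115 = 4.40 V.

Unloaded: 6.29 V; loaded: 4.40 V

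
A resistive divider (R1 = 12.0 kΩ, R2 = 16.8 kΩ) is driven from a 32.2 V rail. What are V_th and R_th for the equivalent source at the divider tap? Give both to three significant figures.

V_th = 18.8 V, R_th = 7.00 kΩ

V_th is the open-circuit tap voltage: 32.2 × 16.8/(12.0 + 16.8) = 18.8 V.
With the supply zeroed, R1 and R2 appear in parallel from the tap: R_th = R1‖R2 = (12.0 × 16.8)/28.80 = 7.00 kΩ.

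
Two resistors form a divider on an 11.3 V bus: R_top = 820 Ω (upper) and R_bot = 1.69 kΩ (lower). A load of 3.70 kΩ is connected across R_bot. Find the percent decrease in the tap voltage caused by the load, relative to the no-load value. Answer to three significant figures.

The divider's output (Thévenin) resistance is R_top‖R_bot = 552.1 Ω.
Fractional drop under load = R_th/(R_th + R_L) = 552.1 / (552.1 + 3700) = 0.1298.
So the output falls by 13.0 %.

13.0 %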